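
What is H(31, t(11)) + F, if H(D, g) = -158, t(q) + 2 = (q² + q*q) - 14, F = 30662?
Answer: 30504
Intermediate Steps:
t(q) = -16 + 2*q² (t(q) = -2 + ((q² + q*q) - 14) = -2 + ((q² + q²) - 14) = -2 + (2*q² - 14) = -2 + (-14 + 2*q²) = -16 + 2*q²)
H(31, t(11)) + F = -158 + 30662 = 30504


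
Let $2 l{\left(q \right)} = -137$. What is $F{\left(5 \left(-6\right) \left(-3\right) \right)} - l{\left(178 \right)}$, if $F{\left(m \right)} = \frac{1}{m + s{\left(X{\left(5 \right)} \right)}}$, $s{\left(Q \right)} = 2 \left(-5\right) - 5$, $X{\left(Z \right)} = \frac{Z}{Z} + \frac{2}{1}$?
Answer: $\frac{10277}{150} \approx 68.513$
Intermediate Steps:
$l{\left(q \right)} = - \frac{137}{2}$ ($l{\left(q \right)} = \frac{1}{2} \left(-137\right) = - \frac{137}{2}$)
$X{\left(Z \right)} = 3$ ($X{\left(Z \right)} = 1 + 2 \cdot 1 = 1 + 2 = 3$)
$s{\left(Q \right)} = -15$ ($s{\left(Q \right)} = -10 - 5 = -15$)
$F{\left(m \right)} = \frac{1}{-15 + m}$ ($F{\left(m \right)} = \frac{1}{m - 15} = \frac{1}{-15 + m}$)
$F{\left(5 \left(-6\right) \left(-3\right) \right)} - l{\left(178 \right)} = \frac{1}{-15 + 5 \left(-6\right) \left(-3\right)} - - \frac{137}{2} = \frac{1}{-15 - -90} + \frac{137}{2} = \frac{1}{-15 + 90} + \frac{137}{2} = \frac{1}{75} + \frac{137}{2} = \frac{10277}{150}$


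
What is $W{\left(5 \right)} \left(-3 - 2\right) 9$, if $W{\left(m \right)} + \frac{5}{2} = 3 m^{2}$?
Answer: $- \frac{6525}{2} \approx -3262.5$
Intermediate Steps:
$W{\left(m \right)} = - \frac{5}{2} + 3 m^{2}$
$W{\left(5 \right)} \left(-3 - 2\right) 9 = \left(- \frac{5}{2} + 3 \cdot 5^{2}\right) \left(-3 - 2\right) 9 = \left(- \frac{5}{2} + 3 \cdot 25\right) \left(-5\right) 9 = \left(- \frac{5}{2} + 75\right) \left(-5\right) 9 = \frac{145}{2} \left(-5\right) 9 = \left(- \frac{725}{2}\right) 9 = - \frac{6525}{2}$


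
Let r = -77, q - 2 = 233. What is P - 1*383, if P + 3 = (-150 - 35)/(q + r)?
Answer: -61173/158 ≈ -387.17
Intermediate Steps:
q = 235 (q = 2 + 233 = 235)
P = -659/158 (P = -3 + (-150 - 35)/(235 - 77) = -3 - 185/158 = -659/158 ≈ -4.1709)
P - 1*383 = -659/158 - 1*383 = -659/158 - 383 = -61173/158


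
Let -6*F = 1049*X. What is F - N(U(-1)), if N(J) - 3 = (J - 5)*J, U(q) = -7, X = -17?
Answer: 17311/6 ≈ 2885.2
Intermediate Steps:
N(J) = 3 + J*(-5 + J) (N(J) = 3 + (J - 5)*J = 3 + (-5 + J)*J = 3 + J*(-5 + J))
F = 17833/6 (F = -1049*(-17)/6 = -1/6*(-17833) = 17833/6 ≈ 2972.2)
F - N(U(-1)) = 17833/6 - (3 + (-7)**2 - 5*(-7)) = 17833/6 - (3 + 49 + 35) = 17833/6 - 1*87 = 17833/6 - 87 = 17311/6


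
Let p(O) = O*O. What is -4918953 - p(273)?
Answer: -4993482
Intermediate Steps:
p(O) = O²
-4918953 - p(273) = -4918953 - 1*273² = -4918953 - 1*74529 = -4918953 - 74529 = -4993482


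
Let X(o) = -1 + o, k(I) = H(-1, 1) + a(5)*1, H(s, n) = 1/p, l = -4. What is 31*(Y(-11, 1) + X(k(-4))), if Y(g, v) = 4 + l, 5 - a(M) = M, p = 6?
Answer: -155/6 ≈ -25.833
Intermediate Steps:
a(M) = 5 - M
H(s, n) = ⅙ (H(s, n) = 1/6 = ⅙)
Y(g, v) = 0 (Y(g, v) = 4 - 4 = 0)
k(I) = ⅙ (k(I) = ⅙ + (5 - 1*5)*1 = ⅙ + (5 - 5)*1 = ⅙ + 0*1 = ⅙ + 0 = ⅙)
31*(Y(-11, 1) + X(k(-4))) = 31*(0 + (-1 + ⅙)) = 31*(0 - ⅚) = 31*(-⅚) = -155/6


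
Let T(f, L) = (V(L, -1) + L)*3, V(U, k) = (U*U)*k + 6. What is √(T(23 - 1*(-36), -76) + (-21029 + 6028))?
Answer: I*√32539 ≈ 180.39*I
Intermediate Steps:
V(U, k) = 6 + k*U² (V(U, k) = U²*k + 6 = k*U² + 6 = 6 + k*U²)
T(f, L) = 18 - 3*L² + 3*L (T(f, L) = ((6 - L²) + L)*3 = (6 + L - L²)*3 = 18 - 3*L² + 3*L)
√(T(23 - 1*(-36), -76) + (-21029 + 6028)) = √((18 - 3*(-76)² + 3*(-76)) + (-21029 + 6028)) = √((18 - 3*5776 - 228) - 15001) = √((18 - 17328 - 228) - 15001) = √(-17538 - 15001) = √(-32539) = I*√32539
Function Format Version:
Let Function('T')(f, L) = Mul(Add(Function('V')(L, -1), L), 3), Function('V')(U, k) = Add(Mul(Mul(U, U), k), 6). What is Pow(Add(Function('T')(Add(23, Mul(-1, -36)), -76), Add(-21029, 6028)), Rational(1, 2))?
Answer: Mul(I, Pow(32539, Rational(1, 2))) ≈ Mul(180.39, I)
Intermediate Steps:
Function('V')(U, k) = Add(6, Mul(k, Pow(U, 2))) (Function('V')(U, k) = Add(Mul(Pow(U, 2), k), 6) = Add(Mul(k, Pow(U, 2)), 6) = Add(6, Mul(k, Pow(U, 2))))
Function('T')(f, L) = Add(18, Mul(-3, Pow(L, 2)), Mul(3, L)) (Function('T')(f, L) = Mul(Add(Add(6, Mul(-1, Pow(L, 2))), L), 3) = Mul(Add(6, L, Mul(-1, Pow(L, 2))), 3) = Add(18, Mul(-3, Pow(L, 2)), Mul(3, L)))
Pow(Add(Function('T')(Add(23, Mul(-1, -36)), -76), Add(-21029, 6028)), Rational(1, 2)) = Pow(Add(Add(18, Mul(-3, Pow(-76, 2)), Mul(3, -76)), Add(-21029, 6028)), Rational(1, 2)) = Pow(Add(Add(18, Mul(-3, 5776), -228), -15001), Rational(1, 2)) = Pow(Add(Add(18, -17328, -228), -15001), Rational(1, 2)) = Pow(Add(-17538, -15001), Rational(1, 2)) = Pow(-32539, Rational(1, 2)) = Mul(I, Pow(32539, Rational(1, 2)))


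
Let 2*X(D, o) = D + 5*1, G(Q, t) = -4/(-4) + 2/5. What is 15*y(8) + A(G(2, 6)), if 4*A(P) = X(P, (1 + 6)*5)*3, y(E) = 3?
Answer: 237/5 ≈ 47.400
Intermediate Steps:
G(Q, t) = 7/5 (G(Q, t) = -4*(-¼) + 2*(⅕) = 1 + ⅖ = 7/5)
X(D, o) = 5/2 + D/2 (X(D, o) = (D + 5*1)/2 = (D + 5)/2 = (5 + D)/2 = 5/2 + D/2)
A(P) = 15/8 + 3*P/8 (A(P) = ((5/2 + P/2)*3)/4 = (15/2 + 3*P/2)/4 = 15/8 + 3*P/8)
15*y(8) + A(G(2, 6)) = 15*3 + (15/8 + (3/8)*(7/5)) = 45 + (15/8 + 21/40) = 45 + 12/5 = 237/5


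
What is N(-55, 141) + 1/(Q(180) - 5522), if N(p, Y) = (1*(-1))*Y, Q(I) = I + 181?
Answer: -727702/5161 ≈ -141.00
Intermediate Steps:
Q(I) = 181 + I
N(p, Y) = -Y
N(-55, 141) + 1/(Q(180) - 5522) = -1*141 + 1/((181 + 180) - 5522) = -141 + 1/(361 - 5522) = -141 + 1/(-5161) = -141 - 1/5161 = -727702/5161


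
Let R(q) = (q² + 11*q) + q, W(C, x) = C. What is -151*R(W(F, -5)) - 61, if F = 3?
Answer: -6856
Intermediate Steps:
R(q) = q² + 12*q
-151*R(W(F, -5)) - 61 = -453*(12 + 3) - 61 = -453*15 - 61 = -151*45 - 61 = -6795 - 61 = -6856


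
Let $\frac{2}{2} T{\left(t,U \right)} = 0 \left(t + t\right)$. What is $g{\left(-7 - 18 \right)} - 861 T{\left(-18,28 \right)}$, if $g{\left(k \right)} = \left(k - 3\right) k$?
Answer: $700$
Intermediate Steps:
$T{\left(t,U \right)} = 0$ ($T{\left(t,U \right)} = 0 \left(t + t\right) = 0 \cdot 2 t = 0$)
$g{\left(k \right)} = k \left(-3 + k\right)$ ($g{\left(k \right)} = \left(-3 + k\right) k = k \left(-3 + k\right)$)
$g{\left(-7 - 18 \right)} - 861 T{\left(-18,28 \right)} = \left(-7 - 18\right) \left(-3 - 25\right) - 0 = - 25 \left(-3 - 25\right) + 0 = \left(-25\right) \left(-28\right) + 0 = 700 + 0 = 700$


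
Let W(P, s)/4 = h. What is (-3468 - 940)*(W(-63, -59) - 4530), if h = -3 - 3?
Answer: 20074032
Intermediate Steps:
h = -6
W(P, s) = -24 (W(P, s) = 4*(-6) = -24)
(-3468 - 940)*(W(-63, -59) - 4530) = (-3468 - 940)*(-24 - 4530) = -4408*(-4554) = 20074032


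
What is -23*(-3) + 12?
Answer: 81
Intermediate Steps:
-23*(-3) + 12 = 69 + 12 = 81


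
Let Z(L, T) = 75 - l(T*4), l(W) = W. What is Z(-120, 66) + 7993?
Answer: 7804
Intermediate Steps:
Z(L, T) = 75 - 4*T (Z(L, T) = 75 - T*4 = 75 - 4*T)
Z(-120, 66) + 7993 = (75 - 4*66) + 7993 = (75 - 264) + 7993 = -189 + 7993 = 7804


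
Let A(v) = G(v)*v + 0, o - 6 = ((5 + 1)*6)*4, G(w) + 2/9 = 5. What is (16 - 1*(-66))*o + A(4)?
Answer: 110872/9 ≈ 12319.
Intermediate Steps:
G(w) = 43/9 (G(w) = -2/9 + 5 = 43/9)
o = 150 (o = 6 + ((5 + 1)*6)*4 = 6 + (6*6)*4 = 6 + 36*4 = 6 + 144 = 150)
A(v) = 43*v/9 (A(v) = 43*v/9 + 0 = 43*v/9)
(16 - 1*(-66))*o + A(4) = (16 - 1*(-66))*150 + (43/9)*4 = (16 + 66)*150 + 172/9 = 82*150 + 172/9 = 12300 + 172/9 = 110872/9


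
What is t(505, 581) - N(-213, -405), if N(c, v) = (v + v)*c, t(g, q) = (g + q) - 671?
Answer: -172115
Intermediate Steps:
t(g, q) = -671 + g + q
N(c, v) = 2*c*v (N(c, v) = (2*v)*c = 2*c*v)
t(505, 581) - N(-213, -405) = (-671 + 505 + 581) - 2*(-213)*(-405) = 415 - 1*172530 = 415 - 172530 = -172115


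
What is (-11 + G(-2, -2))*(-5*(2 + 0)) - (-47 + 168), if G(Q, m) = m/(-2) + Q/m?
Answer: -31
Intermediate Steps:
G(Q, m) = -m/2 + Q/m (G(Q, m) = m*(-½) + Q/m = -m/2 + Q/m)
(-11 + G(-2, -2))*(-5*(2 + 0)) - (-47 + 168) = (-11 + (-½*(-2) - 2/(-2)))*(-5*(2 + 0)) - (-47 + 168) = (-11 + (1 - 2*(-½)))*(-5*2) - 1*121 = (-11 + (1 + 1))*(-10) - 121 = (-11 + 2)*(-10) - 121 = -9*(-10) - 121 = 90 - 121 = -31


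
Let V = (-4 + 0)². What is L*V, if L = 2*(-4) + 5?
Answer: -48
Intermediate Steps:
V = 16 (V = (-4)² = 16)
L = -3 (L = -8 + 5 = -3)
L*V = -3*16 = -48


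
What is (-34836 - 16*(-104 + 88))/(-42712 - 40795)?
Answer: 34580/83507 ≈ 0.41410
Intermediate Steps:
(-34836 - 16*(-104 + 88))/(-42712 - 40795) = (-34836 - 16*(-16))/(-83507) = (-34836 + 256)*(-1/83507) = -34580*(-1/83507) = 34580/83507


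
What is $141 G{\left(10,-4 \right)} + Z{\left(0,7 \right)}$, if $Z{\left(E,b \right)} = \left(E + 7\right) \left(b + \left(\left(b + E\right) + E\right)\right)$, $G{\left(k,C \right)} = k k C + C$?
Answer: $-56866$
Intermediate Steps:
$G{\left(k,C \right)} = C + C k^{2}$ ($G{\left(k,C \right)} = k^{2} C + C = C k^{2} + C = C + C k^{2}$)
$Z{\left(E,b \right)} = \left(7 + E\right) \left(2 E + 2 b\right)$ ($Z{\left(E,b \right)} = \left(7 + E\right) \left(b + \left(\left(E + b\right) + E\right)\right) = \left(7 + E\right) \left(b + \left(b + 2 E\right)\right) = \left(7 + E\right) \left(2 E + 2 b\right)$)
$141 G{\left(10,-4 \right)} + Z{\left(0,7 \right)} = 141 \left(- 4 \left(1 + 10^{2}\right)\right) + \left(2 \cdot 0^{2} + 14 \cdot 0 + 14 \cdot 7 + 2 \cdot 0 \cdot 7\right) = 141 \left(- 4 \left(1 + 100\right)\right) + \left(2 \cdot 0 + 0 + 98 + 0\right) = 141 \left(\left(-4\right) 101\right) + \left(0 + 0 + 98 + 0\right) = 141 \left(-404\right) + 98 = -56964 + 98 = -56866$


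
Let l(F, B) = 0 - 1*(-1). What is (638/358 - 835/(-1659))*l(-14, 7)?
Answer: 678686/296961 ≈ 2.2854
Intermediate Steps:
l(F, B) = 1 (l(F, B) = 0 + 1 = 1)
(638/358 - 835/(-1659))*l(-14, 7) = (638/358 - 835/(-1659))*1 = (638*(1/358) - 835*(-1/1659))*1 = (319/179 + 835/1659)*1 = (678686/296961)*1 = 678686/296961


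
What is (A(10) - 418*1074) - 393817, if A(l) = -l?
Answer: -842759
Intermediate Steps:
(A(10) - 418*1074) - 393817 = (-1*10 - 418*1074) - 393817 = (-10 - 448932) - 393817 = -448942 - 393817 = -842759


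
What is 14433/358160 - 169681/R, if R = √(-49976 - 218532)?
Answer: 14433/358160 + 169681*I*√67127/134254 ≈ 0.040298 + 327.46*I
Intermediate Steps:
R = 2*I*√67127 (R = √(-268508) = 2*I*√67127 ≈ 518.18*I)
14433/358160 - 169681/R = 14433/358160 - 169681*(-I*√67127/134254) = 14433*(1/358160) - (-169681)*I*√67127/134254 = 14433/358160 + 169681*I*√67127/134254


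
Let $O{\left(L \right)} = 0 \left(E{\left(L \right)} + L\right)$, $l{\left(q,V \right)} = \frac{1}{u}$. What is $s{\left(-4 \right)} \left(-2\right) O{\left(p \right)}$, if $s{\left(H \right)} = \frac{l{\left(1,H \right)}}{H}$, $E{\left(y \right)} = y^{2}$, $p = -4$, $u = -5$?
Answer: $0$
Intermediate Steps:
$l{\left(q,V \right)} = - \frac{1}{5}$ ($l{\left(q,V \right)} = \frac{1}{-5} = - \frac{1}{5}$)
$O{\left(L \right)} = 0$ ($O{\left(L \right)} = 0 \left(L^{2} + L\right) = 0 \left(L + L^{2}\right) = 0$)
$s{\left(H \right)} = - \frac{1}{5 H}$
$s{\left(-4 \right)} \left(-2\right) O{\left(p \right)} = - \frac{1}{5 \left(-4\right)} \left(-2\right) 0 = \left(- \frac{1}{5}\right) \left(- \frac{1}{4}\right) \left(-2\right) 0 = \frac{1}{20} \left(-2\right) 0 = \left(- \frac{1}{10}\right) 0 = 0$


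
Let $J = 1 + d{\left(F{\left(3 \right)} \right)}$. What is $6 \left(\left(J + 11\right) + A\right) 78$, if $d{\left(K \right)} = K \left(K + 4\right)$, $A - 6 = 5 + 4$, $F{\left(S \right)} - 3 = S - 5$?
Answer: $14976$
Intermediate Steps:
$F{\left(S \right)} = -2 + S$ ($F{\left(S \right)} = 3 + \left(S - 5\right) = 3 + \left(-5 + S\right) = -2 + S$)
$A = 15$ ($A = 6 + \left(5 + 4\right) = 6 + 9 = 15$)
$d{\left(K \right)} = K \left(4 + K\right)$
$J = 6$ ($J = 1 + \left(-2 + 3\right) \left(4 + \left(-2 + 3\right)\right) = 1 + 1 \left(4 + 1\right) = 1 + 1 \cdot 5 = 1 + 5 = 6$)
$6 \left(\left(J + 11\right) + A\right) 78 = 6 \left(\left(6 + 11\right) + 15\right) 78 = 6 \left(17 + 15\right) 78 = 6 \cdot 32 \cdot 78 = 192 \cdot 78 = 14976$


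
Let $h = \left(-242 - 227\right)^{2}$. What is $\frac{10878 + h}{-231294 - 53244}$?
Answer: $- \frac{230839}{284538} \approx -0.81128$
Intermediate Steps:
$h = 219961$ ($h = \left(-469\right)^{2} = 219961$)
$\frac{10878 + h}{-231294 - 53244} = \frac{10878 + 219961}{-231294 - 53244} = \frac{230839}{-284538} = 230839 \left(- \frac{1}{284538}\right) = - \frac{230839}{284538}$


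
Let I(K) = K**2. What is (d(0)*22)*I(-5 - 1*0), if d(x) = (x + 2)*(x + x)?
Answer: 0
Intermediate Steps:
d(x) = 2*x*(2 + x) (d(x) = (2 + x)*(2*x) = 2*x*(2 + x))
(d(0)*22)*I(-5 - 1*0) = ((2*0*(2 + 0))*22)*(-5 - 1*0)**2 = ((2*0*2)*22)*(-5 + 0)**2 = (0*22)*(-5)**2 = 0*25 = 0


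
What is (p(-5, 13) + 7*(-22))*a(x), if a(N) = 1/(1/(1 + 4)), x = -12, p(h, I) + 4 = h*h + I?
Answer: -600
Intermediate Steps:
p(h, I) = -4 + I + h**2 (p(h, I) = -4 + (h*h + I) = -4 + (h**2 + I) = -4 + (I + h**2) = -4 + I + h**2)
a(N) = 5 (a(N) = 1/(1/5) = 5)
(p(-5, 13) + 7*(-22))*a(x) = ((-4 + 13 + (-5)**2) + 7*(-22))*5 = ((-4 + 13 + 25) - 154)*5 = (34 - 154)*5 = -120*5 = -600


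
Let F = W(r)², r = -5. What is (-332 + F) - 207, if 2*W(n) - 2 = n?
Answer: -2147/4 ≈ -536.75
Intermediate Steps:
W(n) = 1 + n/2
F = 9/4 (F = (1 + (½)*(-5))² = (1 - 5/2)² = (-3/2)² = 9/4 ≈ 2.2500)
(-332 + F) - 207 = (-332 + 9/4) - 207 = -1319/4 - 207 = -2147/4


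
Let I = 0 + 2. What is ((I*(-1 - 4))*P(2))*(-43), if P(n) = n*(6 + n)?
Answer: 6880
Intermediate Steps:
I = 2
((I*(-1 - 4))*P(2))*(-43) = ((2*(-1 - 4))*(2*(6 + 2)))*(-43) = ((2*(-5))*(2*8))*(-43) = -10*16*(-43) = -160*(-43) = 6880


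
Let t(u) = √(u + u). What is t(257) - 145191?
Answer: -145191 + √514 ≈ -1.4517e+5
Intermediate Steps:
t(u) = √2*√u (t(u) = √(2*u) = √2*√u)
t(257) - 145191 = √2*√257 - 145191 = √514 - 145191 = -145191 + √514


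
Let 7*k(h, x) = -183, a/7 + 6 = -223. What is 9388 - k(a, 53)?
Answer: 65899/7 ≈ 9414.1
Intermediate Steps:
a = -1603 (a = -42 + 7*(-223) = -42 - 1561 = -1603)
k(h, x) = -183/7 (k(h, x) = (⅐)*(-183) = -183/7)
9388 - k(a, 53) = 9388 - 1*(-183/7) = 9388 + 183/7 = 65899/7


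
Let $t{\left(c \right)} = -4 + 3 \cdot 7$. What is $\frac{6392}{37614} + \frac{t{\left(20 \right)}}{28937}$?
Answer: $\frac{92802371}{544218159} \approx 0.17052$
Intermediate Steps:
$t{\left(c \right)} = 17$ ($t{\left(c \right)} = -4 + 21 = 17$)
$\frac{6392}{37614} + \frac{t{\left(20 \right)}}{28937} = \frac{6392}{37614} + \frac{17}{28937} = 6392 \cdot \frac{1}{37614} + 17 \cdot \frac{1}{28937} = \frac{3196}{18807} + \frac{17}{28937} = \frac{92802371}{544218159}$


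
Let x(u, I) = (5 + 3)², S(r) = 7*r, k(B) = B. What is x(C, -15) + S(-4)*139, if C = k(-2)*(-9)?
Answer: -3828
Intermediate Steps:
C = 18 (C = -2*(-9) = 18)
x(u, I) = 64 (x(u, I) = 8² = 64)
x(C, -15) + S(-4)*139 = 64 + (7*(-4))*139 = 64 - 28*139 = 64 - 3892 = -3828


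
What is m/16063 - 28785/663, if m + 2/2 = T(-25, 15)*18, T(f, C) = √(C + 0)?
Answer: -154124706/3549923 + 18*√15/16063 ≈ -43.412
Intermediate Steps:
T(f, C) = √C
m = -1 + 18*√15 (m = -1 + √15*18 = -1 + 18*√15 ≈ 68.714)
m/16063 - 28785/663 = (-1 + 18*√15)/16063 - 28785/663 = (-1 + 18*√15)*(1/16063) - 28785*1/663 = (-1/16063 + 18*√15/16063) - 9595/221 = -154124706/3549923 + 18*√15/16063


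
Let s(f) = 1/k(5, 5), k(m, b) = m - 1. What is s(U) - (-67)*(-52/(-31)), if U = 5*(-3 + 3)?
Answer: 13967/124 ≈ 112.64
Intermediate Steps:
k(m, b) = -1 + m
U = 0 (U = 5*0 = 0)
s(f) = ¼ (s(f) = 1/(-1 + 5) = 1/4 = ¼)
s(U) - (-67)*(-52/(-31)) = ¼ - (-67)*(-52/(-31)) = ¼ - (-67)*(-52*(-1/31)) = ¼ - (-67)*52/31 = ¼ - 1*(-3484/31) = ¼ + 3484/31 = 13967/124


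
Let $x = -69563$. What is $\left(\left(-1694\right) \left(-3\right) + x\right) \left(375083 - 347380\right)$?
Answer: $-1786317143$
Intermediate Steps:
$\left(\left(-1694\right) \left(-3\right) + x\right) \left(375083 - 347380\right) = \left(\left(-1694\right) \left(-3\right) - 69563\right) \left(375083 - 347380\right) = \left(5082 - 69563\right) 27703 = \left(-64481\right) 27703 = -1786317143$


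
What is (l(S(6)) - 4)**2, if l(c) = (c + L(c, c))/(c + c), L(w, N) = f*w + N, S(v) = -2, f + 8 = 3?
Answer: 121/4 ≈ 30.250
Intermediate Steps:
f = -5 (f = -8 + 3 = -5)
L(w, N) = N - 5*w (L(w, N) = -5*w + N = N - 5*w)
l(c) = -3/2 (l(c) = (c + (c - 5*c))/(c + c) = (c - 4*c)/((2*c)) = (-3*c)*(1/(2*c)) = -3/2)
(l(S(6)) - 4)**2 = (-3/2 - 4)**2 = (-11/2)**2 = 121/4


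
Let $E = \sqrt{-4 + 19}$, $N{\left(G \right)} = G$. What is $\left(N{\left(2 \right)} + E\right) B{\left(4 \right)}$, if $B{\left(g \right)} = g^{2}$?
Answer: $32 + 16 \sqrt{15} \approx 93.968$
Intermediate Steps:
$E = \sqrt{15} \approx 3.873$
$\left(N{\left(2 \right)} + E\right) B{\left(4 \right)} = \left(2 + \sqrt{15}\right) 4^{2} = \left(2 + \sqrt{15}\right) 16 = 32 + 16 \sqrt{15}$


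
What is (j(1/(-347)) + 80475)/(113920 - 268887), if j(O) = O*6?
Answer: -27924819/53773549 ≈ -0.51930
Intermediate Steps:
j(O) = 6*O
(j(1/(-347)) + 80475)/(113920 - 268887) = (6/(-347) + 80475)/(113920 - 268887) = (6*(-1/347) + 80475)/(-154967) = (-6/347 + 80475)*(-1/154967) = (27924819/347)*(-1/154967) = -27924819/53773549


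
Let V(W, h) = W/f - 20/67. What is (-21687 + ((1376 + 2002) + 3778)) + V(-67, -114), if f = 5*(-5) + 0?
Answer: -24335436/1675 ≈ -14529.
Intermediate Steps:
f = -25 (f = -25 + 0 = -25)
V(W, h) = -20/67 - W/25 (V(W, h) = W/(-25) - 20/67 = W*(-1/25) - 20*1/67 = -W/25 - 20/67 = -20/67 - W/25)
(-21687 + ((1376 + 2002) + 3778)) + V(-67, -114) = (-21687 + ((1376 + 2002) + 3778)) + (-20/67 - 1/25*(-67)) = (-21687 + (3378 + 3778)) + (-20/67 + 67/25) = (-21687 + 7156) + 3989/1675 = -14531 + 3989/1675 = -24335436/1675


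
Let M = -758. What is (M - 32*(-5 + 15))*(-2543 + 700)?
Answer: 1986754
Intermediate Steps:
(M - 32*(-5 + 15))*(-2543 + 700) = (-758 - 32*(-5 + 15))*(-2543 + 700) = (-758 - 32*10)*(-1843) = (-758 - 320)*(-1843) = -1078*(-1843) = 1986754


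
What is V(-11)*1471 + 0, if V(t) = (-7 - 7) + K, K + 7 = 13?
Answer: -11768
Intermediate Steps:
K = 6 (K = -7 + 13 = 6)
V(t) = -8 (V(t) = (-7 - 7) + 6 = -14 + 6 = -8)
V(-11)*1471 + 0 = -8*1471 + 0 = -11768 + 0 = -11768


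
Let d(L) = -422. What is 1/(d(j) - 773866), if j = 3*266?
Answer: -1/774288 ≈ -1.2915e-6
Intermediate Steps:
j = 798
1/(d(j) - 773866) = 1/(-422 - 773866) = 1/(-774288) = -1/774288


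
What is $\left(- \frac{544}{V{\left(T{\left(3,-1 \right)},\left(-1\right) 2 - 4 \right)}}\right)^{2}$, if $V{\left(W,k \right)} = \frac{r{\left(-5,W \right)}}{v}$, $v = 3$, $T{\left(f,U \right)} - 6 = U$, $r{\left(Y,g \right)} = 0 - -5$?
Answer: $\frac{2663424}{25} \approx 1.0654 \cdot 10^{5}$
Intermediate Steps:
$r{\left(Y,g \right)} = 5$ ($r{\left(Y,g \right)} = 0 + 5 = 5$)
$T{\left(f,U \right)} = 6 + U$
$V{\left(W,k \right)} = \frac{5}{3}$
$\left(- \frac{544}{V{\left(T{\left(3,-1 \right)},\left(-1\right) 2 - 4 \right)}}\right)^{2} = \left(- \frac{544}{\frac{5}{3}}\right)^{2} = \left(\left(-544\right) \frac{3}{5}\right)^{2} = \left(- \frac{1632}{5}\right)^{2} = \frac{2663424}{25}$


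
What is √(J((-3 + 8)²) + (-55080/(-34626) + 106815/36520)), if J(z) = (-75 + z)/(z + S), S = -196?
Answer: √6938617357805425622/1201314444 ≈ 2.1927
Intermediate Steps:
J(z) = (-75 + z)/(-196 + z) (J(z) = (-75 + z)/(z - 196) = (-75 + z)/(-196 + z))
√(J((-3 + 8)²) + (-55080/(-34626) + 106815/36520)) = √((-75 + (-3 + 8)²)/(-196 + (-3 + 8)²) + (-55080/(-34626) + 106815/36520)) = √((-75 + 5²)/(-196 + 5²) + (-55080*(-1/34626) + 106815*(1/36520))) = √((-75 + 25)/(-196 + 25) + (9180/5771 + 21363/7304)) = √(-50/(-171) + 190336593/42151384) = √(-1/171*(-50) + 190336593/42151384) = √(50/171 + 190336593/42151384) = √(34655126603/7207886664) = √6938617357805425622/1201314444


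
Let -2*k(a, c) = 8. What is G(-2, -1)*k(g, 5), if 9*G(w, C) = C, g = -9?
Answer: 4/9 ≈ 0.44444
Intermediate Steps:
k(a, c) = -4 (k(a, c) = -½*8 = -4)
G(w, C) = C/9
G(-2, -1)*k(g, 5) = ((⅑)*(-1))*(-4) = -⅑*(-4) = 4/9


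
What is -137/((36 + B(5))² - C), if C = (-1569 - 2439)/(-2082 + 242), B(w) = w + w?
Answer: -31510/486179 ≈ -0.064811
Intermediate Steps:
B(w) = 2*w
C = 501/230 (C = -4008/(-1840) = -4008*(-1/1840) = 501/230 ≈ 2.1783)
-137/((36 + B(5))² - C) = -137/((36 + 2*5)² - 1*501/230) = -137/((36 + 10)² - 501/230) = -137/(46² - 501/230) = -137/(2116 - 501/230) = -137/486179/230 = -137*230/486179 = -31510/486179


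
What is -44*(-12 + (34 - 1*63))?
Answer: 1804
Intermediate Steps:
-44*(-12 + (34 - 1*63)) = -44*(-12 + (34 - 63)) = -44*(-12 - 29) = -44*(-41) = 1804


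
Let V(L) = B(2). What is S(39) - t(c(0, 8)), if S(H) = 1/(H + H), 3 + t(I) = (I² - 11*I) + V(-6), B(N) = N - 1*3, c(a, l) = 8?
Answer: 2185/78 ≈ 28.013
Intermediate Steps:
B(N) = -3 + N (B(N) = N - 3 = -3 + N)
V(L) = -1 (V(L) = -3 + 2 = -1)
t(I) = -4 + I² - 11*I (t(I) = -3 + ((I² - 11*I) - 1) = -3 + (-1 + I² - 11*I) = -4 + I² - 11*I)
S(H) = 1/(2*H)
S(39) - t(c(0, 8)) = (½)/39 - (-4 + 8² - 11*8) = (½)*(1/39) - (-4 + 64 - 88) = 1/78 - 1*(-28) = 1/78 + 28 = 2185/78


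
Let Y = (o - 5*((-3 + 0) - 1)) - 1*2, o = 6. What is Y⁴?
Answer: 331776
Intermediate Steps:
Y = 24 (Y = (6 - 5*((-3 + 0) - 1)) - 1*2 = (6 - 5*(-3 - 1)) - 2 = (6 - 5*(-4)) - 2 = (6 + 20) - 2 = 26 - 2 = 24)
Y⁴ = 24⁴ = 331776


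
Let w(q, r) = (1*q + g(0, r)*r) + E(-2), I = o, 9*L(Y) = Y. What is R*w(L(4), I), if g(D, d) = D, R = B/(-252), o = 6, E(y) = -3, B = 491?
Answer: 11293/2268 ≈ 4.9793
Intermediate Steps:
L(Y) = Y/9
I = 6
R = -491/252 (R = 491/(-252) = 491*(-1/252) = -491/252 ≈ -1.9484)
w(q, r) = -3 + q (w(q, r) = (1*q + 0*r) - 3 = (q + 0) - 3 = q - 3 = -3 + q)
R*w(L(4), I) = -491*(-3 + (⅑)*4)/252 = -491*(-3 + 4/9)/252 = -491/252*(-23/9) = 11293/2268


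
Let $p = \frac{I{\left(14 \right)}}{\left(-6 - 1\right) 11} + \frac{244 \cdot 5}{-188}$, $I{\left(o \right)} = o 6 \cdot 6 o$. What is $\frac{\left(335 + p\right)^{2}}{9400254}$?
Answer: $\frac{7498715648}{1256292245703} \approx 0.0059689$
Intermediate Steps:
$I{\left(o \right)} = 36 o^{2}$ ($I{\left(o \right)} = 6 o 6 o = 36 o o = 36 o^{2}$)
$p = - \frac{50731}{517}$ ($p = \frac{36 \cdot 14^{2}}{\left(-6 - 1\right) 11} + \frac{244 \cdot 5}{-188} = \frac{36 \cdot 196}{\left(-7\right) 11} + 1220 \left(- \frac{1}{188}\right) = \frac{7056}{-77} - \frac{305}{47} = 7056 \left(- \frac{1}{77}\right) - \frac{305}{47} = - \frac{1008}{11} - \frac{305}{47} = - \frac{50731}{517} \approx -98.126$)
$\frac{\left(335 + p\right)^{2}}{9400254} = \frac{\left(335 - \frac{50731}{517}\right)^{2}}{9400254} = \left(\frac{122464}{517}\right)^{2} \cdot \frac{1}{9400254} = \frac{14997431296}{267289} \cdot \frac{1}{9400254} = \frac{7498715648}{1256292245703}$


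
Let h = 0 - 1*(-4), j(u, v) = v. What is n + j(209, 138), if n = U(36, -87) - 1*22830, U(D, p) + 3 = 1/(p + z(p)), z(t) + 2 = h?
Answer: -1929076/85 ≈ -22695.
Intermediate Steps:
h = 4 (h = 0 + 4 = 4)
z(t) = 2 (z(t) = -2 + 4 = 2)
U(D, p) = -3 + 1/(2 + p) (U(D, p) = -3 + 1/(p + 2) = -3 + 1/(2 + p))
n = -1940806/85 (n = (-5 - 3*(-87))/(2 - 87) - 1*22830 = (-5 + 261)/(-85) - 22830 = -1/85*256 - 22830 = -256/85 - 22830 = -1940806/85 ≈ -22833.)
n + j(209, 138) = -1940806/85 + 138 = -1929076/85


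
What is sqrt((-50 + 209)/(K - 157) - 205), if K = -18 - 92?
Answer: I*sqrt(1628522)/89 ≈ 14.339*I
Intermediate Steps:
K = -110
sqrt((-50 + 209)/(K - 157) - 205) = sqrt((-50 + 209)/(-110 - 157) - 205) = sqrt(159/(-267) - 205) = sqrt(159*(-1/267) - 205) = sqrt(-53/89 - 205) = sqrt(-18298/89) = I*sqrt(1628522)/89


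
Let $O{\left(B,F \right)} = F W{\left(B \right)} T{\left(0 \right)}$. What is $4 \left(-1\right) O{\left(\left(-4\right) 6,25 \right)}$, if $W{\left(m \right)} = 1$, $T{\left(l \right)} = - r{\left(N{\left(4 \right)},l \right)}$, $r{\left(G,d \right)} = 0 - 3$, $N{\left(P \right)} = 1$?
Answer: $-300$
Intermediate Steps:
$r{\left(G,d \right)} = -3$
$T{\left(l \right)} = 3$ ($T{\left(l \right)} = \left(-1\right) \left(-3\right) = 3$)
$O{\left(B,F \right)} = 3 F$ ($O{\left(B,F \right)} = F 1 \cdot 3 = F 3 = 3 F$)
$4 \left(-1\right) O{\left(\left(-4\right) 6,25 \right)} = 4 \left(-1\right) 3 \cdot 25 = \left(-4\right) 75 = -300$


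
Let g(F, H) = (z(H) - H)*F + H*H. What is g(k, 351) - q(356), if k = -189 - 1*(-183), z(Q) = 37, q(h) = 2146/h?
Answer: 22264057/178 ≈ 1.2508e+5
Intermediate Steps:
k = -6 (k = -189 + 183 = -6)
g(F, H) = H**2 + F*(37 - H) (g(F, H) = (37 - H)*F + H*H = F*(37 - H) + H**2 = H**2 + F*(37 - H))
g(k, 351) - q(356) = (351**2 + 37*(-6) - 1*(-6)*351) - 2146/356 = (123201 - 222 + 2106) - 2146/356 = 125085 - 1*1073/178 = 125085 - 1073/178 = 22264057/178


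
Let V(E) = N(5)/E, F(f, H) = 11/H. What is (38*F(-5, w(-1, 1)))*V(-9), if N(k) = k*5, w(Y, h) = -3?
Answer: 10450/27 ≈ 387.04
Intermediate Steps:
N(k) = 5*k
V(E) = 25/E (V(E) = (5*5)/E = 25/E)
(38*F(-5, w(-1, 1)))*V(-9) = (38*(11/(-3)))*(25/(-9)) = (38*(11*(-⅓)))*(25*(-⅑)) = (38*(-11/3))*(-25/9) = -418/3*(-25/9) = 10450/27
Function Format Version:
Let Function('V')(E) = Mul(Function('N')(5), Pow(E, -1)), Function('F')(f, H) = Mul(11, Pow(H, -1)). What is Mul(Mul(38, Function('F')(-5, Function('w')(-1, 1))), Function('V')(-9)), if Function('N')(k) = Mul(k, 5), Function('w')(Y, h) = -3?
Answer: Rational(10450, 27) ≈ 387.04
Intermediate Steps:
Function('N')(k) = Mul(5, k)
Function('V')(E) = Mul(25, Pow(E, -1)) (Function('V')(E) = Mul(Mul(5, 5), Pow(E, -1)) = Mul(25, Pow(E, -1)))
Mul(Mul(38, Function('F')(-5, Function('w')(-1, 1))), Function('V')(-9)) = Mul(Mul(38, Mul(11, Pow(-3, -1))), Mul(25, Pow(-9, -1))) = Mul(Mul(38, Mul(11, Rational(-1, 3))), Mul(25, Rational(-1, 9))) = Mul(Mul(38, Rational(-11, 3)), Rational(-25, 9)) = Mul(Rational(-418, 3), Rational(-25, 9)) = Rational(10450, 27)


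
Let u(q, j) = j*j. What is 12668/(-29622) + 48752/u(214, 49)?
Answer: 706857938/35561211 ≈ 19.877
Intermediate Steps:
u(q, j) = j**2
12668/(-29622) + 48752/u(214, 49) = 12668/(-29622) + 48752/(49**2) = 12668*(-1/29622) + 48752/2401 = -6334/14811 + 48752*(1/2401) = -6334/14811 + 48752/2401 = 706857938/35561211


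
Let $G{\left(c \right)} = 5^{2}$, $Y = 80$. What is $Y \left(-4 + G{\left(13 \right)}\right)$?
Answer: $1680$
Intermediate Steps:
$G{\left(c \right)} = 25$
$Y \left(-4 + G{\left(13 \right)}\right) = 80 \left(-4 + 25\right) = 80 \cdot 21 = 1680$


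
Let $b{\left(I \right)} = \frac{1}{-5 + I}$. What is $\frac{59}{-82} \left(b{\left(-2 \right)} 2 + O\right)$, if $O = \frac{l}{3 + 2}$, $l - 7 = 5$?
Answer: $- \frac{2183}{1435} \approx -1.5213$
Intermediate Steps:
$l = 12$ ($l = 7 + 5 = 12$)
$O = \frac{12}{5}$ ($O = \frac{12}{3 + 2} = \frac{12}{5} \approx 2.4$)
$\frac{59}{-82} \left(b{\left(-2 \right)} 2 + O\right) = \frac{59}{-82} \left(\frac{1}{-5 - 2} \cdot 2 + \frac{12}{5}\right) = 59 \left(- \frac{1}{82}\right) \left(\frac{1}{-7} \cdot 2 + \frac{12}{5}\right) = - \frac{59 \left(\left(- \frac{1}{7}\right) 2 + \frac{12}{5}\right)}{82} = - \frac{59 \left(- \frac{2}{7} + \frac{12}{5}\right)}{82} = \left(- \frac{59}{82}\right) \frac{74}{35} = - \frac{2183}{1435}$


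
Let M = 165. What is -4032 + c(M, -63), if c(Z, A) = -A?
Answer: -3969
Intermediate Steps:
-4032 + c(M, -63) = -4032 - 1*(-63) = -4032 + 63 = -3969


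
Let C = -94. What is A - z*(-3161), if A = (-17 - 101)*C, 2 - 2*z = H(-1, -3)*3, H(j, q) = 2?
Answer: 4770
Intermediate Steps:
z = -2 (z = 1 - 3 = -2)
A = 11092 (A = (-17 - 101)*(-94) = -118*(-94) = 11092)
A - z*(-3161) = 11092 - (-2)*(-3161) = 11092 - 1*6322 = 11092 - 6322 = 4770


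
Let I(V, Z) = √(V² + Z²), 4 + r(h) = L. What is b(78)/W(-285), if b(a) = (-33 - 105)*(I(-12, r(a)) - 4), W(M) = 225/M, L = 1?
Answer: -3496/5 + 2622*√17/5 ≈ 1463.0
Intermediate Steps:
r(h) = -3 (r(h) = -4 + 1 = -3)
b(a) = 552 - 414*√17 (b(a) = (-33 - 105)*(√((-12)² + (-3)²) - 4) = -138*(√(144 + 9) - 4) = -138*(√153 - 4) = -138*(3*√17 - 4) = -138*(-4 + 3*√17) = 552 - 414*√17)
b(78)/W(-285) = (552 - 414*√17)/((225/(-285))) = (552 - 414*√17)/((225*(-1/285))) = (552 - 414*√17)/(-15/19) = (552 - 414*√17)*(-19/15) = -3496/5 + 2622*√17/5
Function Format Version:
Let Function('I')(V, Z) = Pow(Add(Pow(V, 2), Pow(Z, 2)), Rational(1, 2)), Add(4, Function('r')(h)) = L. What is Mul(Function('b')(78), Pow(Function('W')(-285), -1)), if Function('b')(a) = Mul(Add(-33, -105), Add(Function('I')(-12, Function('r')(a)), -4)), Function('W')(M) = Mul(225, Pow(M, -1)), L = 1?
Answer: Add(Rational(-3496, 5), Mul(Rational(2622, 5), Pow(17, Rational(1, 2)))) ≈ 1463.0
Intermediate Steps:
Function('r')(h) = -3 (Function('r')(h) = Add(-4, 1) = -3)
Function('b')(a) = Add(552, Mul(-414, Pow(17, Rational(1, 2)))) (Function('b')(a) = Mul(Add(-33, -105), Add(Pow(Add(Pow(-12, 2), Pow(-3, 2)), Rational(1, 2)), -4)) = Mul(-138, Add(Pow(Add(144, 9), Rational(1, 2)), -4)) = Mul(-138, Add(Pow(153, Rational(1, 2)), -4)) = Mul(-138, Add(Mul(3, Pow(17, Rational(1, 2))), -4)) = Mul(-138, Add(-4, Mul(3, Pow(17, Rational(1, 2))))) = Add(552, Mul(-414, Pow(17, Rational(1, 2)))))
Mul(Function('b')(78), Pow(Function('W')(-285), -1)) = Mul(Add(552, Mul(-414, Pow(17, Rational(1, 2)))), Pow(Mul(225, Pow(-285, -1)), -1)) = Mul(Add(552, Mul(-414, Pow(17, Rational(1, 2)))), Pow(Mul(225, Rational(-1, 285)), -1)) = Mul(Add(552, Mul(-414, Pow(17, Rational(1, 2)))), Pow(Rational(-15, 19), -1)) = Mul(Add(552, Mul(-414, Pow(17, Rational(1, 2)))), Rational(-19, 15)) = Add(Rational(-3496, 5), Mul(Rational(2622, 5), Pow(17, Rational(1, 2))))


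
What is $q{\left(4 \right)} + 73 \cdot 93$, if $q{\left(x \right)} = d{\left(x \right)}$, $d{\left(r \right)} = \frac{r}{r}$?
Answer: $6790$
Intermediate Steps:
$d{\left(r \right)} = 1$
$q{\left(x \right)} = 1$
$q{\left(4 \right)} + 73 \cdot 93 = 1 + 73 \cdot 93 = 1 + 6789 = 6790$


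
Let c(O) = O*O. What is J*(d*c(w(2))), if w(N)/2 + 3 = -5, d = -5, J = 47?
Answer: -60160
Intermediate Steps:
w(N) = -16 (w(N) = -6 + 2*(-5) = -6 - 10 = -16)
c(O) = O**2
J*(d*c(w(2))) = 47*(-5*(-16)**2) = 47*(-5*256) = 47*(-1280) = -60160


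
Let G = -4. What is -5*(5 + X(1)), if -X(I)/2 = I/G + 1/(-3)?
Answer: -185/6 ≈ -30.833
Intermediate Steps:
X(I) = ⅔ + I/2 (X(I) = -2*(I/(-4) + 1/(-3)) = -2*(I*(-¼) + 1*(-⅓)) = -2*(-I/4 - ⅓) = -2*(-⅓ - I/4) = ⅔ + I/2)
-5*(5 + X(1)) = -5*(5 + (⅔ + (½)*1)) = -5*(5 + (⅔ + ½)) = -5*(5 + 7/6) = -5*37/6 = -185/6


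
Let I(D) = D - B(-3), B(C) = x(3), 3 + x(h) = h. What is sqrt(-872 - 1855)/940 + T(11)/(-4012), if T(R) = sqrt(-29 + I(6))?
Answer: I*(-235*sqrt(23) + 3009*sqrt(303))/942820 ≈ 0.054359*I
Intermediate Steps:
x(h) = -3 + h
B(C) = 0 (B(C) = -3 + 3 = 0)
I(D) = D (I(D) = D - 1*0 = D + 0 = D)
T(R) = I*sqrt(23) (T(R) = sqrt(-29 + 6) = sqrt(-23) = I*sqrt(23))
sqrt(-872 - 1855)/940 + T(11)/(-4012) = sqrt(-872 - 1855)/940 + (I*sqrt(23))/(-4012) = sqrt(-2727)*(1/940) + (I*sqrt(23))*(-1/4012) = (3*I*sqrt(303))*(1/940) - I*sqrt(23)/4012 = 3*I*sqrt(303)/940 - I*sqrt(23)/4012 = -I*sqrt(23)/4012 + 3*I*sqrt(303)/940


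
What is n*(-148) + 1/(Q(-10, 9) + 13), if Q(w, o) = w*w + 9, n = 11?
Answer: -198615/122 ≈ -1628.0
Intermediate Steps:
Q(w, o) = 9 + w² (Q(w, o) = w² + 9 = 9 + w²)
n*(-148) + 1/(Q(-10, 9) + 13) = 11*(-148) + 1/((9 + (-10)²) + 13) = -1628 + 1/((9 + 100) + 13) = -1628 + 1/(109 + 13) = -1628 + 1/122 = -198615/122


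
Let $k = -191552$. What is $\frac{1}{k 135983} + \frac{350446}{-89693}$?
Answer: $- \frac{9128352791454429}{2336306726045888} \approx -3.9072$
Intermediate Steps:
$\frac{1}{k 135983} + \frac{350446}{-89693} = \frac{1}{\left(-191552\right) 135983} + \frac{350446}{-89693} = \left(- \frac{1}{191552}\right) \frac{1}{135983} + 350446 \left(- \frac{1}{89693}\right) = - \frac{1}{26047815616} - \frac{350446}{89693} = - \frac{9128352791454429}{2336306726045888}$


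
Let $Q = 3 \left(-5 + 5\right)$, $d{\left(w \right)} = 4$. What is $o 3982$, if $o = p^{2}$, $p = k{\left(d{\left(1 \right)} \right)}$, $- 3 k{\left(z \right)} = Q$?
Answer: $0$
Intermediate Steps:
$Q = 0$ ($Q = 3 \cdot 0 = 0$)
$k{\left(z \right)} = 0$ ($k{\left(z \right)} = \left(- \frac{1}{3}\right) 0 = 0$)
$p = 0$
$o = 0$ ($o = 0^{2} = 0$)
$o 3982 = 0 \cdot 3982 = 0$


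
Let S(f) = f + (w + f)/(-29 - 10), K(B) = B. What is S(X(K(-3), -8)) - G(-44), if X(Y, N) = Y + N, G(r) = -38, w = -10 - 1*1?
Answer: 1075/39 ≈ 27.564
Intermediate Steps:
w = -11 (w = -10 - 1 = -11)
X(Y, N) = N + Y
S(f) = 11/39 + 38*f/39 (S(f) = f + (-11 + f)/(-29 - 10) = f + (-11 + f)/(-39) = f + (-11 + f)*(-1/39) = f + (11/39 - f/39) = 11/39 + 38*f/39)
S(X(K(-3), -8)) - G(-44) = (11/39 + 38*(-8 - 3)/39) - 1*(-38) = (11/39 + (38/39)*(-11)) + 38 = (11/39 - 418/39) + 38 = -407/39 + 38 = 1075/39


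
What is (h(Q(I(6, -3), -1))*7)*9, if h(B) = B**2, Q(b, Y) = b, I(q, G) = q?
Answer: 2268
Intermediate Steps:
(h(Q(I(6, -3), -1))*7)*9 = (6**2*7)*9 = (36*7)*9 = 252*9 = 2268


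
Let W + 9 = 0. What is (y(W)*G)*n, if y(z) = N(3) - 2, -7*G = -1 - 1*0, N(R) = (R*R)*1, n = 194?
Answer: 194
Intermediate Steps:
W = -9 (W = -9 + 0 = -9)
N(R) = R**2 (N(R) = R**2*1 = R**2)
G = 1/7 (G = -(-1 - 1*0)/7 = -(-1 + 0)/7 = -1/7*(-1) = 1/7 ≈ 0.14286)
y(z) = 7 (y(z) = 3**2 - 2 = 9 - 2 = 7)
(y(W)*G)*n = (7*(1/7))*194 = 1*194 = 194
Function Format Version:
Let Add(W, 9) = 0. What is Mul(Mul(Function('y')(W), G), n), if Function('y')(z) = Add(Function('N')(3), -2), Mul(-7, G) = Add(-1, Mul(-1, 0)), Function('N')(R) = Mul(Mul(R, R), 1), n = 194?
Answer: 194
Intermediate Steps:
W = -9 (W = Add(-9, 0) = -9)
Function('N')(R) = Pow(R, 2) (Function('N')(R) = Mul(Pow(R, 2), 1) = Pow(R, 2))
G = Rational(1, 7) (G = Mul(Rational(-1, 7), Add(-1, Mul(-1, 0))) = Mul(Rational(-1, 7), Add(-1, 0)) = Mul(Rational(-1, 7), -1) = Rational(1, 7) ≈ 0.14286)
Function('y')(z) = 7 (Function('y')(z) = Add(Pow(3, 2), -2) = Add(9, -2) = 7)
Mul(Mul(Function('y')(W), G), n) = Mul(Mul(7, Rational(1, 7)), 194) = Mul(1, 194) = 194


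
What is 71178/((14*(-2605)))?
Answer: -35589/18235 ≈ -1.9517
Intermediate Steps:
71178/((14*(-2605))) = 71178/(-36470) = 71178*(-1/36470) = -35589/18235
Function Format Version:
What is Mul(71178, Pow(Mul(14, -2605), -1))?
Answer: Rational(-35589, 18235) ≈ -1.9517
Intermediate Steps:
Mul(71178, Pow(Mul(14, -2605), -1)) = Mul(71178, Pow(-36470, -1)) = Mul(71178, Rational(-1, 36470)) = Rational(-35589, 18235)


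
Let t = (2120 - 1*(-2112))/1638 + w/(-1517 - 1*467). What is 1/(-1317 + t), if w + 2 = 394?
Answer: -203112/267013867 ≈ -0.00076068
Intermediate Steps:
w = 392 (w = -2 + 394 = 392)
t = 484637/203112 (t = (2120 - 1*(-2112))/1638 + 392/(-1517 - 1*467) = (2120 + 2112)*(1/1638) + 392/(-1517 - 467) = 4232*(1/1638) + 392/(-1984) = 2116/819 + 392*(-1/1984) = 2116/819 - 49/248 = 484637/203112 ≈ 2.3861)
1/(-1317 + t) = 1/(-1317 + 484637/203112) = 1/(-267013867/203112) = -203112/267013867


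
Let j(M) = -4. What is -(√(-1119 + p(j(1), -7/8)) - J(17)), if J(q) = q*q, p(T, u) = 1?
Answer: 289 - I*√1118 ≈ 289.0 - 33.437*I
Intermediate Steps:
J(q) = q²
-(√(-1119 + p(j(1), -7/8)) - J(17)) = -(√(-1119 + 1) - 1*17²) = -(√(-1118) - 1*289) = -(I*√1118 - 289) = -(-289 + I*√1118) = 289 - I*√1118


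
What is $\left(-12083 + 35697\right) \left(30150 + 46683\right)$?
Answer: $1814334462$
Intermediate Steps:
$\left(-12083 + 35697\right) \left(30150 + 46683\right) = 23614 \cdot 76833 = 1814334462$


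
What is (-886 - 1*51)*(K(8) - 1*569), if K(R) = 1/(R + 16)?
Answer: 12794735/24 ≈ 5.3311e+5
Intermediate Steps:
K(R) = 1/(16 + R)
(-886 - 1*51)*(K(8) - 1*569) = (-886 - 1*51)*(1/(16 + 8) - 1*569) = (-886 - 51)*(1/24 - 569) = -937*(1/24 - 569) = -937*(-13655/24) = 12794735/24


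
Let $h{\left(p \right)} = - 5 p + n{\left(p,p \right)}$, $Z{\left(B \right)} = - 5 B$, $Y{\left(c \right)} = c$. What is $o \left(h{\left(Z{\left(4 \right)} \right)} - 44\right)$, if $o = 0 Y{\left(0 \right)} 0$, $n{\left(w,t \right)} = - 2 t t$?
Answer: $0$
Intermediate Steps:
$n{\left(w,t \right)} = - 2 t^{2}$
$o = 0$ ($o = 0 \cdot 0 \cdot 0 = 0 \cdot 0 = 0$)
$h{\left(p \right)} = - 5 p - 2 p^{2}$
$o \left(h{\left(Z{\left(4 \right)} \right)} - 44\right) = 0 \left(\left(-5\right) 4 \left(-5 - 2 \left(\left(-5\right) 4\right)\right) - 44\right) = 0 \left(- 20 \left(-5 - -40\right) - 44\right) = 0 \left(- 20 \left(-5 + 40\right) - 44\right) = 0 \left(\left(-20\right) 35 - 44\right) = 0 \left(-700 - 44\right) = 0 \left(-744\right) = 0$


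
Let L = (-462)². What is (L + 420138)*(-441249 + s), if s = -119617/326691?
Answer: -10148026341597048/36299 ≈ -2.7957e+11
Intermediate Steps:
s = -119617/326691 (s = -119617*1/326691 = -119617/326691 ≈ -0.36615)
L = 213444
(L + 420138)*(-441249 + s) = (213444 + 420138)*(-441249 - 119617/326691) = 633582*(-144152196676/326691) = -10148026341597048/36299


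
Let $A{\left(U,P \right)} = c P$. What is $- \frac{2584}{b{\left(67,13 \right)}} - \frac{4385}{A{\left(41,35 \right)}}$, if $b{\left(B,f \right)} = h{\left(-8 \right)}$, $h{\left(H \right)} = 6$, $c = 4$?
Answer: $- \frac{38807}{84} \approx -461.99$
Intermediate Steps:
$A{\left(U,P \right)} = 4 P$
$b{\left(B,f \right)} = 6$
$- \frac{2584}{b{\left(67,13 \right)}} - \frac{4385}{A{\left(41,35 \right)}} = - \frac{2584}{6} - \frac{4385}{4 \cdot 35} = \left(-2584\right) \frac{1}{6} - \frac{4385}{140} = - \frac{1292}{3} - \frac{877}{28} = - \frac{38807}{84}$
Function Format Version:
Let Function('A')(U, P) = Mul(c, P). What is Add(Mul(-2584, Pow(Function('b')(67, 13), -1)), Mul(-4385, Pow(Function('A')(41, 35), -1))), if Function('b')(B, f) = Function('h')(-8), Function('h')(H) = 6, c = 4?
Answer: Rational(-38807, 84) ≈ -461.99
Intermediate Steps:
Function('A')(U, P) = Mul(4, P)
Function('b')(B, f) = 6
Add(Mul(-2584, Pow(Function('b')(67, 13), -1)), Mul(-4385, Pow(Function('A')(41, 35), -1))) = Add(Mul(-2584, Pow(6, -1)), Mul(-4385, Pow(Mul(4, 35), -1))) = Add(Mul(-2584, Rational(1, 6)), Mul(-4385, Pow(140, -1))) = Add(Rational(-1292, 3), Mul(-4385, Rational(1, 140))) = Add(Rational(-1292, 3), Rational(-877, 28)) = Rational(-38807, 84)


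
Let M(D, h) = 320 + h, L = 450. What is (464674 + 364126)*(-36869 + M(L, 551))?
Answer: -29835142400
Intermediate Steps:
(464674 + 364126)*(-36869 + M(L, 551)) = (464674 + 364126)*(-36869 + (320 + 551)) = 828800*(-36869 + 871) = 828800*(-35998) = -29835142400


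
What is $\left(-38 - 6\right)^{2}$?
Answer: $1936$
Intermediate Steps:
$\left(-38 - 6\right)^{2} = \left(-44\right)^{2} = 1936$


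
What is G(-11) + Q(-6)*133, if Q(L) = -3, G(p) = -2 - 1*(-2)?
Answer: -399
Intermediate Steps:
G(p) = 0 (G(p) = -2 + 2 = 0)
G(-11) + Q(-6)*133 = 0 - 3*133 = 0 - 399 = -399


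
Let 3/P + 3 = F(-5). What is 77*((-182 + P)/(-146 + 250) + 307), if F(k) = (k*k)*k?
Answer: 312888345/13312 ≈ 23504.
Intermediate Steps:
F(k) = k³ (F(k) = k²*k = k³)
P = -3/128 (P = 3/(-3 + (-5)³) = 3/(-3 - 125) = 3/(-128) = 3*(-1/128) = -3/128 ≈ -0.023438)
77*((-182 + P)/(-146 + 250) + 307) = 77*((-182 - 3/128)/(-146 + 250) + 307) = 77*(-23299/128/104 + 307) = 77*(-23299/128*1/104 + 307) = 77*(-23299/13312 + 307) = 77*(4063485/13312) = 312888345/13312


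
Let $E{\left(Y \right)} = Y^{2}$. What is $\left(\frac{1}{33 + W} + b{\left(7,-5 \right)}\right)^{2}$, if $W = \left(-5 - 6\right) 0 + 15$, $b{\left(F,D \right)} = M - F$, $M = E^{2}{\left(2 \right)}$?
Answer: $\frac{187489}{2304} \approx 81.375$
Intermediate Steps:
$M = 16$ ($M = \left(2^{2}\right)^{2} = 4^{2} = 16$)
$b{\left(F,D \right)} = 16 - F$
$W = 15$ ($W = \left(-5 - 6\right) 0 + 15 = \left(-11\right) 0 + 15 = 0 + 15 = 15$)
$\left(\frac{1}{33 + W} + b{\left(7,-5 \right)}\right)^{2} = \left(\frac{1}{33 + 15} + \left(16 - 7\right)\right)^{2} = \left(\frac{1}{48} + \left(16 - 7\right)\right)^{2} = \left(\frac{1}{48} + 9\right)^{2} = \left(\frac{433}{48}\right)^{2} = \frac{187489}{2304}$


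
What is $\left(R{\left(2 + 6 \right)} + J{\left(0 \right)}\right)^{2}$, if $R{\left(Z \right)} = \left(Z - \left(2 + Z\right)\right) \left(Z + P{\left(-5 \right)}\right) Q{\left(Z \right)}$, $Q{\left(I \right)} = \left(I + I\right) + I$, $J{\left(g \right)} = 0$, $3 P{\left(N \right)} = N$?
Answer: $92416$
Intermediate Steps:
$P{\left(N \right)} = \frac{N}{3}$
$Q{\left(I \right)} = 3 I$ ($Q{\left(I \right)} = 2 I + I = 3 I$)
$R{\left(Z \right)} = 3 Z \left(\frac{10}{3} - 2 Z\right)$ ($R{\left(Z \right)} = \left(Z - \left(2 + Z\right)\right) \left(Z + \frac{1}{3} \left(-5\right)\right) 3 Z = - 2 \left(Z - \frac{5}{3}\right) 3 Z = - 2 \left(- \frac{5}{3} + Z\right) 3 Z = \left(\frac{10}{3} - 2 Z\right) 3 Z = 3 Z \left(\frac{10}{3} - 2 Z\right)$)
$\left(R{\left(2 + 6 \right)} + J{\left(0 \right)}\right)^{2} = \left(2 \left(2 + 6\right) \left(5 - 3 \left(2 + 6\right)\right) + 0\right)^{2} = \left(2 \cdot 8 \left(5 - 24\right) + 0\right)^{2} = \left(2 \cdot 8 \left(-19\right) + 0\right)^{2} = \left(-304 + 0\right)^{2} = \left(-304\right)^{2} = 92416$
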